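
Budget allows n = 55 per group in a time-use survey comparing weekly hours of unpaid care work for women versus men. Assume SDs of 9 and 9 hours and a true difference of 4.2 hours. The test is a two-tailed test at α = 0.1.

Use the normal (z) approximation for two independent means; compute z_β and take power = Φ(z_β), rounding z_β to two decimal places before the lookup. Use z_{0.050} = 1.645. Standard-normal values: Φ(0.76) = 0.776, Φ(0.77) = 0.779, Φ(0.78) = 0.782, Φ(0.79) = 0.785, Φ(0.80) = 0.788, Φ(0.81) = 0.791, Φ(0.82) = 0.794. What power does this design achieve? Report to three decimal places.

Power ≈ 0.788

z_β = δ·√(n/(σ₁²+σ₂²)) − z_{α/2}
    = 4.2 · √(55/162) − 1.645
    = 4.2 · 0.58267 − 1.645
    = 2.4472 − 1.645 = 0.8022 → 0.80
Power = Φ(0.80) = 0.788.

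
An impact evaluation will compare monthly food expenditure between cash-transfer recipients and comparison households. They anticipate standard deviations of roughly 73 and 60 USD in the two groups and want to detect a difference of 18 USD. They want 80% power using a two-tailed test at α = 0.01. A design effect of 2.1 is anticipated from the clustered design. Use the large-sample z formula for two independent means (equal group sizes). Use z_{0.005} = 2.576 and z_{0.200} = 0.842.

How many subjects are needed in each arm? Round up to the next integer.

n = 677 per group

n = (z_{α/2} + z_β)² · (σ₁² + σ₂²) / δ²
  = (2.576 + 0.842)² · (73² + 60² = 8929) / 18²
  = 11.6827 · 8929 / 324
  = 321.96
Design effect: 2.1 × 321.96 = 676.12.
Round up → n = 677 per group.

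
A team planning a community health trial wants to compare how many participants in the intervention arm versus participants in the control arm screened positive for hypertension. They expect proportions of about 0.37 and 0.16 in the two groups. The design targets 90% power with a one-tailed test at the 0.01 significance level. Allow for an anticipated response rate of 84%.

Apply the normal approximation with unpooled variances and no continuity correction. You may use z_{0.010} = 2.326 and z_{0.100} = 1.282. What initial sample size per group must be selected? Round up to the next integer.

n = 130 per group

n = (z_α + z_β)² · [p₁(1−p₁) + p₂(1−p₂)] / (p₁ − p₂)²
  = (2.326 + 1.282)² · (0.37·0.63 + 0.16·0.84) / (0.21)²
  = (3.608)² · (0.2331 + 0.1344) / 0.0441
  = 13.0177 · 0.3675 / 0.0441
  = 108.48
Adjust for 84% response: 108.48 / 0.84 = 129.14.
Round up → n = 130 per group.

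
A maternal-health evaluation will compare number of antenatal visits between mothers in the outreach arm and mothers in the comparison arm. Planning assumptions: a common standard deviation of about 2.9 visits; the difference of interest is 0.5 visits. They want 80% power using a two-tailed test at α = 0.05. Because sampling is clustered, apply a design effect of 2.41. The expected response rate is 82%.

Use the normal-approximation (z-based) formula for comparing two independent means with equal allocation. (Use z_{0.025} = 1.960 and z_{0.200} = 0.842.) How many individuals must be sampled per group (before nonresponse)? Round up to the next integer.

n = (z_{α/2} + z_β)² · (σ₁² + σ₂²) / δ²
  = (1.960 + 0.842)² · (2·2.9² = 16.82) / 0.5²
  = 7.8512 · 16.82 / 0.25
  = 528.23
Design effect: 2.41 × 528.23 = 1273.03.
Adjust for 82% response: 1273.03 / 0.82 = 1552.48.
Round up → n = 1553 per group.

n = 1553 per group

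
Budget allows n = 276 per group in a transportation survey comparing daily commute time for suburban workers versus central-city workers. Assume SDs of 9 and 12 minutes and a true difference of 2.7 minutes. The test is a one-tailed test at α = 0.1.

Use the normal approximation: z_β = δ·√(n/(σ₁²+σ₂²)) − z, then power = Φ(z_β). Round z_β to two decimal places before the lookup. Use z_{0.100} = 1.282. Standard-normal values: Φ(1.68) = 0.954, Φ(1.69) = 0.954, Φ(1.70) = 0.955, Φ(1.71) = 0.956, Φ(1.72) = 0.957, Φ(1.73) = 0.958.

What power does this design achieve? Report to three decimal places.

z_β = δ·√(n/(σ₁²+σ₂²)) − z_α
    = 2.7 · √(276/225) − 1.282
    = 2.7 · 1.10755 − 1.282
    = 2.9904 − 1.282 = 1.7084 → 1.71
Power = Φ(1.71) = 0.956.

Power ≈ 0.956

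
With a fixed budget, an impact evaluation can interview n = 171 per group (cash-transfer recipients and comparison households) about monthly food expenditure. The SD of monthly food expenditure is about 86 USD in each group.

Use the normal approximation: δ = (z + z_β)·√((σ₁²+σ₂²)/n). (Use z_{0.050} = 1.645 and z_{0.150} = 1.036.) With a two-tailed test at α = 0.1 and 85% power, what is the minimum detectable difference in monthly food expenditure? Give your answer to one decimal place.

δ = (z_{α/2} + z_β) · √((σ₁²+σ₂²)/n)
  = (1.645 + 1.036) · √(14792/171)
  = 2.681 · √86.5029
  = 2.681 · 9.3007
  = 24.9352

Minimum detectable difference ≈ 24.9 USD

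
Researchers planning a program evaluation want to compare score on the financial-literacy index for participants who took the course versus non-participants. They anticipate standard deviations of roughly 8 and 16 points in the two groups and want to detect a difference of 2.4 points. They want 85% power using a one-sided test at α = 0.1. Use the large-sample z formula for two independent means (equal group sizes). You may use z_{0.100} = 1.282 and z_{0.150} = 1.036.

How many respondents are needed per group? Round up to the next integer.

n = (z_α + z_β)² · (σ₁² + σ₂²) / δ²
  = (1.282 + 1.036)² · (8² + 16² = 320) / 2.4²
  = 5.3731 · 320 / 5.76
  = 298.51
Round up → n = 299 per group.

n = 299 per group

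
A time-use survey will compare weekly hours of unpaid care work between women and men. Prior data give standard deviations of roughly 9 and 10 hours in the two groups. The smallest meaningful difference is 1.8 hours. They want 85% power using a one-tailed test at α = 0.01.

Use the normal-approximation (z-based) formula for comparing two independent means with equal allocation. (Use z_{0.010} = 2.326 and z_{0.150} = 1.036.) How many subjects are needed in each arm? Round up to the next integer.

n = (z_α + z_β)² · (σ₁² + σ₂²) / δ²
  = (2.326 + 1.036)² · (9² + 10² = 181) / 1.8²
  = 11.3030 · 181 / 3.24
  = 631.44
Round up → n = 632 per group.

n = 632 per group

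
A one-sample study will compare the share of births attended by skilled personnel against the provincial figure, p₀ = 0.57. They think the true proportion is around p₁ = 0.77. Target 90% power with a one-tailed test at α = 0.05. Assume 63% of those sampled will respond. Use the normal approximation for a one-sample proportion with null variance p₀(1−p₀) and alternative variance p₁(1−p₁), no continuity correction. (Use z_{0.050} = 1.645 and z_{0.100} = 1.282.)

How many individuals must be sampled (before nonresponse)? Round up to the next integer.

n = 73

n = [z_α·√(p₀q₀) + z_β·√(p₁q₁)]² / (p₁ − p₀)²
  = [1.645·√(0.57·0.43) + 1.282·√(0.77·0.23)]² / (0.20)²
  = [1.645·0.4951 + 1.282·0.4208]² / 0.0400
  = [1.3539]² / 0.0400
  = 45.83
Adjust for 63% response: 45.83 / 0.63 = 72.74.
Round up → n = 73.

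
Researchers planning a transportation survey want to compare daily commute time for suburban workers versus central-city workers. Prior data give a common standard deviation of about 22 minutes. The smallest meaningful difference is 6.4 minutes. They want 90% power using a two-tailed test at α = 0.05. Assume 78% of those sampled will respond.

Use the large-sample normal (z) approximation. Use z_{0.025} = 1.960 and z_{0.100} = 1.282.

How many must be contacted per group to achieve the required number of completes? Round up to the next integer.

n = (z_{α/2} + z_β)² · (σ₁² + σ₂²) / δ²
  = (1.960 + 1.282)² · (2·22² = 968) / 6.4²
  = 10.5106 · 968 / 40.96
  = 248.39
Adjust for 78% response: 248.39 / 0.78 = 318.45.
Round up → n = 319 per group.

n = 319 per group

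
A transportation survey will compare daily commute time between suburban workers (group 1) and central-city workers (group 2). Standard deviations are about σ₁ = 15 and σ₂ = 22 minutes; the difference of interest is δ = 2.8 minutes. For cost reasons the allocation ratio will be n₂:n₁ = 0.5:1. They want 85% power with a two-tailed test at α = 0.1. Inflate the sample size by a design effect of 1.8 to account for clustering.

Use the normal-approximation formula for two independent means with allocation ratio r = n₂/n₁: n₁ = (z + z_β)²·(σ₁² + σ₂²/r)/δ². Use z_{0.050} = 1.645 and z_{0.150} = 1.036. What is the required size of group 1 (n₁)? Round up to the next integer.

n₁ = (z_{α/2} + z_β)² · (σ₁² + σ₂²/r) / δ²
   = (1.645 + 1.036)² · (15² + 22²/0.5) / 2.8²
   = 7.1878 · (225 + 968) / 7.84
   = 7.1878 · 1193 / 7.84
   = 1093.75
Design effect: 1.8 × 1093.75 = 1968.75.
Round up → n₁ = 1969; n₂ = r·n₁ = 0.5 × 1969 = 985.

n₁ = 1969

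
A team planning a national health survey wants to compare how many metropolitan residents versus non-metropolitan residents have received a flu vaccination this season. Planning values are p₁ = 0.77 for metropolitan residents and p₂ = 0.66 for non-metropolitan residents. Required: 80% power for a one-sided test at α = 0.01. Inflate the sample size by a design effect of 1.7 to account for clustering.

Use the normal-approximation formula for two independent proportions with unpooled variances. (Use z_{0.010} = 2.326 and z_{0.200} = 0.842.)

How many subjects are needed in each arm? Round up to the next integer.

n = 567 per group

n = (z_α + z_β)² · [p₁(1−p₁) + p₂(1−p₂)] / (p₁ − p₂)²
  = (2.326 + 0.842)² · (0.77·0.23 + 0.66·0.34) / (0.11)²
  = (3.168)² · (0.1771 + 0.2244) / 0.0121
  = 10.0362 · 0.4015 / 0.0121
  = 333.02
Design effect: 1.7 × 333.02 = 566.13.
Round up → n = 567 per group.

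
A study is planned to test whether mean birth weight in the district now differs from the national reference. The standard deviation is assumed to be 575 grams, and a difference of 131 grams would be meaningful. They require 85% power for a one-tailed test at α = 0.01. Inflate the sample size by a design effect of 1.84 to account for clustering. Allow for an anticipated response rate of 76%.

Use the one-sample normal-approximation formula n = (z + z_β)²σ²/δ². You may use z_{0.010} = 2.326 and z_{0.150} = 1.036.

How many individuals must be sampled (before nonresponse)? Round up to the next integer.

n = (z_α + z_β)² · σ² / δ²
  = (2.326 + 1.036)² · 575² / 131²
  = 11.3030 · 330625 / 17161
  = 217.77
Design effect: 1.84 × 217.77 = 400.69.
Adjust for 76% response: 400.69 / 0.76 = 527.22.
Round up → n = 528.

n = 528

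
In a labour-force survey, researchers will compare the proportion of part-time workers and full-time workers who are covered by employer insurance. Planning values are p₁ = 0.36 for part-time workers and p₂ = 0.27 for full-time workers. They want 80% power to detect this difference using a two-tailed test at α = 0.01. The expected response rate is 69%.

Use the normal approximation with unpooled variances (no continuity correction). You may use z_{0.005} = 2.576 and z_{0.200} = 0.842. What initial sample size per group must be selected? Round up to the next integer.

n = (z_{α/2} + z_β)² · [p₁(1−p₁) + p₂(1−p₂)] / (p₁ − p₂)²
  = (2.576 + 0.842)² · (0.36·0.64 + 0.27·0.73) / (0.09)²
  = (3.418)² · (0.2304 + 0.1971) / 0.0081
  = 11.6827 · 0.4275 / 0.0081
  = 616.59
Adjust for 69% response: 616.59 / 0.69 = 893.61.
Round up → n = 894 per group.

n = 894 per group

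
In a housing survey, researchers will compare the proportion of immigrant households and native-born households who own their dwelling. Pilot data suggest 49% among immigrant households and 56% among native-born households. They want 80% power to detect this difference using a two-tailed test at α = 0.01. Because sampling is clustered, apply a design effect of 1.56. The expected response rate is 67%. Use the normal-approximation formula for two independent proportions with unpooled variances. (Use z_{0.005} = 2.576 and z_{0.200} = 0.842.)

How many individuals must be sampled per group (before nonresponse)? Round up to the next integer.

n = 2756 per group

n = (z_{α/2} + z_β)² · [p₁(1−p₁) + p₂(1−p₂)] / (p₁ − p₂)²
  = (2.576 + 0.842)² · (0.49·0.51 + 0.56·0.44) / (-0.07)²
  = (3.418)² · (0.2499 + 0.2464) / 0.0049
  = 11.6827 · 0.4963 / 0.0049
  = 1183.29
Design effect: 1.56 × 1183.29 = 1845.94.
Adjust for 67% response: 1845.94 / 0.67 = 2755.13.
Round up → n = 2756 per group.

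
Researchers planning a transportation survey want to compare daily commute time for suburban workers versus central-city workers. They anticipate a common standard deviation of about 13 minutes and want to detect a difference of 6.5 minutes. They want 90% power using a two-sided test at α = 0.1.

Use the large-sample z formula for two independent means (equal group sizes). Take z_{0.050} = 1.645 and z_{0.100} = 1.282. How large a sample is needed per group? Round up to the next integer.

n = 69 per group

n = (z_{α/2} + z_β)² · (σ₁² + σ₂²) / δ²
  = (1.645 + 1.282)² · (2·13² = 338) / 6.5²
  = 8.5673 · 338 / 42.25
  = 68.54
Round up → n = 69 per group.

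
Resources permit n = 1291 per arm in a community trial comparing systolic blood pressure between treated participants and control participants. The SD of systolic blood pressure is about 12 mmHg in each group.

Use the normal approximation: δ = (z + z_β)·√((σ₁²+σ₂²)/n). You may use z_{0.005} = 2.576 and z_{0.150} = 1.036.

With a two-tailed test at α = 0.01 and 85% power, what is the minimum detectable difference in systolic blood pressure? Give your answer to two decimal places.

δ = (z_{α/2} + z_β) · √((σ₁²+σ₂²)/n)
  = (2.576 + 1.036) · √(288/1291)
  = 3.612 · √0.22308
  = 3.612 · 0.4723
  = 1.7060

Minimum detectable difference ≈ 1.71 mmHg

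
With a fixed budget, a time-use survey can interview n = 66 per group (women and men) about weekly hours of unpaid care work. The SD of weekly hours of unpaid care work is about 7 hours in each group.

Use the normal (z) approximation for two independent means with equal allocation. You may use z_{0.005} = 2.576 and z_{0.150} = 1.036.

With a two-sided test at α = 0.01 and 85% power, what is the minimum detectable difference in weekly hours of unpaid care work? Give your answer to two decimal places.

Minimum detectable difference ≈ 4.40 hours

δ = (z_{α/2} + z_β) · √((σ₁²+σ₂²)/n)
  = (2.576 + 1.036) · √(98/66)
  = 3.612 · √1.4848
  = 3.612 · 1.2185
  = 4.4014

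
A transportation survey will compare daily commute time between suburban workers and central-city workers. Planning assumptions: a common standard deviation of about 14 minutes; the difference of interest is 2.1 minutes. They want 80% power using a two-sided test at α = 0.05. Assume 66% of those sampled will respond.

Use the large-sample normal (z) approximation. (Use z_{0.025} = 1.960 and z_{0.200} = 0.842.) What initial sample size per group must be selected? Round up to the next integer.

n = 1058 per group

n = (z_{α/2} + z_β)² · (σ₁² + σ₂²) / δ²
  = (1.960 + 0.842)² · (2·14² = 392) / 2.1²
  = 7.8512 · 392 / 4.41
  = 697.88
Adjust for 66% response: 697.88 / 0.66 = 1057.40.
Round up → n = 1058 per group.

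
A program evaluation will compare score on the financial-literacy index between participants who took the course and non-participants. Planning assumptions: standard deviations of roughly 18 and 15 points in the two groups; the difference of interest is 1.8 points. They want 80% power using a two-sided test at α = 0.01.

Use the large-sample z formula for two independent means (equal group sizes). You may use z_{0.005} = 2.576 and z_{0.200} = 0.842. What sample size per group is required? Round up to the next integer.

n = (z_{α/2} + z_β)² · (σ₁² + σ₂²) / δ²
  = (2.576 + 0.842)² · (18² + 15² = 549) / 1.8²
  = 11.6827 · 549 / 3.24
  = 1979.57
Round up → n = 1980 per group.

n = 1980 per group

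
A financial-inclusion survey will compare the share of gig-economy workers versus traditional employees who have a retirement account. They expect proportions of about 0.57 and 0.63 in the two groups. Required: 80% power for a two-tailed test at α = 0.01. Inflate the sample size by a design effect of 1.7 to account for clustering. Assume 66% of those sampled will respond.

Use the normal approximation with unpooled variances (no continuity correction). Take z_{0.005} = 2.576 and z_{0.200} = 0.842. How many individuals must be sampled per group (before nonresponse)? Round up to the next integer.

n = 3998 per group

n = (z_{α/2} + z_β)² · [p₁(1−p₁) + p₂(1−p₂)] / (p₁ − p₂)²
  = (2.576 + 0.842)² · (0.57·0.43 + 0.63·0.37) / (-0.06)²
  = (3.418)² · (0.2451 + 0.2331) / 0.0036
  = 11.6827 · 0.4782 / 0.0036
  = 1551.86
Design effect: 1.7 × 1551.86 = 2638.15.
Adjust for 66% response: 2638.15 / 0.66 = 3997.20.
Round up → n = 3998 per group.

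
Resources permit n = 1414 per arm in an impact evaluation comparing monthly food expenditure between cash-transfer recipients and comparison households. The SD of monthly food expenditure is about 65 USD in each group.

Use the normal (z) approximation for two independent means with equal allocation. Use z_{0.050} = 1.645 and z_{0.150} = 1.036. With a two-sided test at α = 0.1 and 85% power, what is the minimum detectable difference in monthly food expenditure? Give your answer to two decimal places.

Minimum detectable difference ≈ 6.55 USD

δ = (z_{α/2} + z_β) · √((σ₁²+σ₂²)/n)
  = (1.645 + 1.036) · √(8450/1414)
  = 2.681 · √5.976
  = 2.681 · 2.4446
  = 6.5539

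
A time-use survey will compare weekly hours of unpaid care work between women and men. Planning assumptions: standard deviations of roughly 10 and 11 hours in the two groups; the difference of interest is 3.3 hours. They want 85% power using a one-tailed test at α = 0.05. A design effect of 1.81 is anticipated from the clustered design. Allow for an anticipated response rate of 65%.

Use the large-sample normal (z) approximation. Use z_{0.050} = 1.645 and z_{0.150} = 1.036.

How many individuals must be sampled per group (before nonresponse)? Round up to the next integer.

n = (z_α + z_β)² · (σ₁² + σ₂²) / δ²
  = (1.645 + 1.036)² · (10² + 11² = 221) / 3.3²
  = 7.1878 · 221 / 10.89
  = 145.87
Design effect: 1.81 × 145.87 = 264.02.
Adjust for 65% response: 264.02 / 0.65 = 406.18.
Round up → n = 407 per group.

n = 407 per group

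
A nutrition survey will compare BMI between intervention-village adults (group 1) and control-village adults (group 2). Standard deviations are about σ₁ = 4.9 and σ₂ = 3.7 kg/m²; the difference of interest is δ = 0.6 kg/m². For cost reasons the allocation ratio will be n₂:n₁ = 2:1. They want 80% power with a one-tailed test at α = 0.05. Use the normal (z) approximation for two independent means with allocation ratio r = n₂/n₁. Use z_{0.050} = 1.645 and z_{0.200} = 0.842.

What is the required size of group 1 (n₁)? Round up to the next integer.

n₁ = (z_α + z_β)² · (σ₁² + σ₂²/r) / δ²
   = (1.645 + 0.842)² · (4.9² + 3.7²/2) / 0.6²
   = 6.1852 · (24.01 + 6.845) / 0.36
   = 6.1852 · 30.855 / 0.36
   = 530.12
Round up → n₁ = 531; n₂ = r·n₁ = 2 × 531 = 1062.

n₁ = 531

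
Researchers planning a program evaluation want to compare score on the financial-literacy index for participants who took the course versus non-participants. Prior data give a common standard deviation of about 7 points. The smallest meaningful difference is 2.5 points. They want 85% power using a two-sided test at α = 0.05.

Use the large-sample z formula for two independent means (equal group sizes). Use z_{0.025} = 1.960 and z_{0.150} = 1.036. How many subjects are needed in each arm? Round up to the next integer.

n = (z_{α/2} + z_β)² · (σ₁² + σ₂²) / δ²
  = (1.960 + 1.036)² · (2·7² = 98) / 2.5²
  = 8.9760 · 98 / 6.25
  = 140.74
Round up → n = 141 per group.

n = 141 per group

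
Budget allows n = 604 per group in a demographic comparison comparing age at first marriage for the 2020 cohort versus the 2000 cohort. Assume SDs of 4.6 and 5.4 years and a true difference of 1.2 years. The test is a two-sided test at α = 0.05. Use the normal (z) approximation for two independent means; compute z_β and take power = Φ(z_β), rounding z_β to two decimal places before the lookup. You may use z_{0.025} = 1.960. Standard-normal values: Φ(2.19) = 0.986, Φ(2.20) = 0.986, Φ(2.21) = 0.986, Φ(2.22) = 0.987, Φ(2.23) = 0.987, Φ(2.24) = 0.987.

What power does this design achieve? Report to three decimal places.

z_β = δ·√(n/(σ₁²+σ₂²)) − z_{α/2}
    = 1.2 · √(604/50.32) − 1.960
    = 1.2 · 3.46456 − 1.960
    = 4.1575 − 1.960 = 2.1975 → 2.20
Power = Φ(2.20) = 0.986.

Power ≈ 0.986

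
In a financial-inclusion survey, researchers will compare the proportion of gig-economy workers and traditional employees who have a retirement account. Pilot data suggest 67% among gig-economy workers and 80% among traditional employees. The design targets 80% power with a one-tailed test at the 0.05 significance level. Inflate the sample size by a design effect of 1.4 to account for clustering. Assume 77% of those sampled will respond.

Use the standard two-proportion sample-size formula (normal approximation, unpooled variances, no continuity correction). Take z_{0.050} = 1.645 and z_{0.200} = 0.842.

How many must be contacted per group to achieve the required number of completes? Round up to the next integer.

n = 254 per group

n = (z_α + z_β)² · [p₁(1−p₁) + p₂(1−p₂)] / (p₁ − p₂)²
  = (1.645 + 0.842)² · (0.67·0.33 + 0.80·0.20) / (-0.13)²
  = (2.487)² · (0.2211 + 0.1600) / 0.0169
  = 6.1852 · 0.3811 / 0.0169
  = 139.48
Design effect: 1.4 × 139.48 = 195.27.
Adjust for 77% response: 195.27 / 0.77 = 253.60.
Round up → n = 254 per group.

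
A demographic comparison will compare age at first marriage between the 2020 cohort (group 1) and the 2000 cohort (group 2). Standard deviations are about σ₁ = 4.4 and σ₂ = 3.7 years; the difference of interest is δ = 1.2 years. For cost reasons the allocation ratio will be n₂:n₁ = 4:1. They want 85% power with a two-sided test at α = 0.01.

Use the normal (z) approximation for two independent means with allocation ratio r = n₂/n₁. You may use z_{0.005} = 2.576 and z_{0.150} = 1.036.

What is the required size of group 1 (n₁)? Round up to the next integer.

n₁ = (z_{α/2} + z_β)² · (σ₁² + σ₂²/r) / δ²
   = (2.576 + 1.036)² · (4.4² + 3.7²/4) / 1.2²
   = 13.0465 · (19.36 + 3.4225) / 1.44
   = 13.0465 · 22.7825 / 1.44
   = 206.41
Round up → n₁ = 207; n₂ = r·n₁ = 4 × 207 = 828.

n₁ = 207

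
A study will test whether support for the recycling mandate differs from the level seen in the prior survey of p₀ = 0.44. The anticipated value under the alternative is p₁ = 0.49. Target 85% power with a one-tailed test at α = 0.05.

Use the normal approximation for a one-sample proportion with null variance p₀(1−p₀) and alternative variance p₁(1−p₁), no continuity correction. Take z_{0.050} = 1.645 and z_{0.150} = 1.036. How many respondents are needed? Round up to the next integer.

n = 713

n = [z_α·√(p₀q₀) + z_β·√(p₁q₁)]² / (p₁ − p₀)²
  = [1.645·√(0.44·0.56) + 1.036·√(0.49·0.51)]² / (0.05)²
  = [1.645·0.4964 + 1.036·0.4999]² / 0.0025
  = [1.3345]² / 0.0025
  = 712.31
Round up → n = 713.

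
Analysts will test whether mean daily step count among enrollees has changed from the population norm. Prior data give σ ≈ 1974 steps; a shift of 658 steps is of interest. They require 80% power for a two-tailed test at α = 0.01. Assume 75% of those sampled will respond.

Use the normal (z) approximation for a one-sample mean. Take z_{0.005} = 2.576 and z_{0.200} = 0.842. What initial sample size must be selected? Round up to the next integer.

n = (z_{α/2} + z_β)² · σ² / δ²
  = (2.576 + 0.842)² · 1974² / 658²
  = 11.6827 · 3896676 / 432964
  = 105.14
Adjust for 75% response: 105.14 / 0.75 = 140.19.
Round up → n = 141.

n = 141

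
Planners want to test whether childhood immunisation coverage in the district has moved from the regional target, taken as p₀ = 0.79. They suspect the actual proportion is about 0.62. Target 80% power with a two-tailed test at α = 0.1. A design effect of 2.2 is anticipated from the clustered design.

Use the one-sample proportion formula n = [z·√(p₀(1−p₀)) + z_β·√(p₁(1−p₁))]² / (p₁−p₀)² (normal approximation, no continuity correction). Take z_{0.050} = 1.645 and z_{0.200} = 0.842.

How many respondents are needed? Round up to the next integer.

n = 89

n = [z_{α/2}·√(p₀q₀) + z_β·√(p₁q₁)]² / (p₁ − p₀)²
  = [1.645·√(0.79·0.21) + 0.842·√(0.62·0.38)]² / (-0.17)²
  = [1.645·0.4073 + 0.842·0.4854]² / 0.0289
  = [1.0787]² / 0.0289
  = 40.26
Design effect: 2.2 × 40.26 = 88.58.
Round up → n = 89.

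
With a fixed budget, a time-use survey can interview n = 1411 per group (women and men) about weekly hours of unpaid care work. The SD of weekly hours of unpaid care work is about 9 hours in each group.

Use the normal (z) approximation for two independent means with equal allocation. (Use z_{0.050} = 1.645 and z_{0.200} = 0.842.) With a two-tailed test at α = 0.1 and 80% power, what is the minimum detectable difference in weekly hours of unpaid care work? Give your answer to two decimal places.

δ = (z_{α/2} + z_β) · √((σ₁²+σ₂²)/n)
  = (1.645 + 0.842) · √(162/1411)
  = 2.487 · √0.11481
  = 2.487 · 0.3388
  = 0.8427

Minimum detectable difference ≈ 0.84 hours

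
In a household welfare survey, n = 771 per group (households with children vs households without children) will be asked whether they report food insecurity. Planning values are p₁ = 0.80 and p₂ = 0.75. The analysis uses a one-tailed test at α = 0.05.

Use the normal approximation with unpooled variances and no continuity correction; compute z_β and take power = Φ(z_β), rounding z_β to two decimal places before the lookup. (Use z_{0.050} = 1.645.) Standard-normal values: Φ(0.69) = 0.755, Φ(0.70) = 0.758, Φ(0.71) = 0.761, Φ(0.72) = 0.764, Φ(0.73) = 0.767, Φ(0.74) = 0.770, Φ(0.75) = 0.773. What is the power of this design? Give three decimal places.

Power ≈ 0.761

z_β = |p₁−p₂|·√(n/[p₁q₁+p₂q₂]) − z_α
    = 0.05 · √(771/0.3475) − 1.645
    = 0.05 · 47.1031 − 1.645
    = 2.3552 − 1.645 = 0.7102 → 0.71
Power = Φ(0.71) = 0.761.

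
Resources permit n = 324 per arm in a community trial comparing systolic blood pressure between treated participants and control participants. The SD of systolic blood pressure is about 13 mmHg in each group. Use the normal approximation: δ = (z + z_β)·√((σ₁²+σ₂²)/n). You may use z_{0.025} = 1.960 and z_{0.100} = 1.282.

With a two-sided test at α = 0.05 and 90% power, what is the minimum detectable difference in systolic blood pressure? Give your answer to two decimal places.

Minimum detectable difference ≈ 3.31 mmHg

δ = (z_{α/2} + z_β) · √((σ₁²+σ₂²)/n)
  = (1.960 + 1.282) · √(338/324)
  = 3.242 · √1.0432
  = 3.242 · 1.0214
  = 3.3113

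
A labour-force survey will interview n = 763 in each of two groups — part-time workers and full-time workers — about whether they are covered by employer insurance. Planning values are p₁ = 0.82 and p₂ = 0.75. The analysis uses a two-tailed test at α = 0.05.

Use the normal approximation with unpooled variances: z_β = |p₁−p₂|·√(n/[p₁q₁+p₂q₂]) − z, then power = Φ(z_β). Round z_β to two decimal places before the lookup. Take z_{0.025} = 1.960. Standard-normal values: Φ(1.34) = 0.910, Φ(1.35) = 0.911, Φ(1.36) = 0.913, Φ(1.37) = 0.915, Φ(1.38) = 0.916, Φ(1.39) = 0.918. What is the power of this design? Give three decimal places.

z_β = |p₁−p₂|·√(n/[p₁q₁+p₂q₂]) − z_{α/2}
    = 0.07 · √(763/0.3351) − 1.960
    = 0.07 · 47.7172 − 1.960
    = 3.3402 − 1.960 = 1.3802 → 1.38
Power = Φ(1.38) = 0.916.

Power ≈ 0.916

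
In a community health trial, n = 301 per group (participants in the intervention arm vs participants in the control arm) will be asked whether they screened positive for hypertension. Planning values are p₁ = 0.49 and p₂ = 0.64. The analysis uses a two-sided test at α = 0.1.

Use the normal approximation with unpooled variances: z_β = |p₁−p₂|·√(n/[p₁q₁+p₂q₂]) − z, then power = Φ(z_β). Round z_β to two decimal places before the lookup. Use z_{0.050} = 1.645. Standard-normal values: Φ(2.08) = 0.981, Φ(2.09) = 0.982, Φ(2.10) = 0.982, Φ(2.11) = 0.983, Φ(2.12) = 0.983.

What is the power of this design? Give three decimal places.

z_β = |p₁−p₂|·√(n/[p₁q₁+p₂q₂]) − z_{α/2}
    = 0.15 · √(301/0.4803) − 1.645
    = 0.15 · 25.0338 − 1.645
    = 3.7551 − 1.645 = 2.1101 → 2.11
Power = Φ(2.11) = 0.983.

Power ≈ 0.983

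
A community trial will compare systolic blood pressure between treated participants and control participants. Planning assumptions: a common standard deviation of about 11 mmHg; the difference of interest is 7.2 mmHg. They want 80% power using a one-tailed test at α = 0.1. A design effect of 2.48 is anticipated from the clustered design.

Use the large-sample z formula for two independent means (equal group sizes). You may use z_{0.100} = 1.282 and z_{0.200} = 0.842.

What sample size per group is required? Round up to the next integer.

n = (z_α + z_β)² · (σ₁² + σ₂²) / δ²
  = (1.282 + 0.842)² · (2·11² = 242) / 7.2²
  = 4.5114 · 242 / 51.84
  = 21.06
Design effect: 2.48 × 21.06 = 52.23.
Round up → n = 53 per group.

n = 53 per group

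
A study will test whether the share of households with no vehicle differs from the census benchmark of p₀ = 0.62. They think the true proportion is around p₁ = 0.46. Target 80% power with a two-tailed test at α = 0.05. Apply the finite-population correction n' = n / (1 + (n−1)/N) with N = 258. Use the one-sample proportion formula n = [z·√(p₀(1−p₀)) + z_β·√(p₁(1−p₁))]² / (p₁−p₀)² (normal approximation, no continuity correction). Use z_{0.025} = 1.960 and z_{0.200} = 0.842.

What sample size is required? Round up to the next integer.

n = [z_{α/2}·√(p₀q₀) + z_β·√(p₁q₁)]² / (p₁ − p₀)²
  = [1.960·√(0.62·0.38) + 0.842·√(0.46·0.54)]² / (-0.16)²
  = [1.960·0.4854 + 0.842·0.4984]² / 0.0256
  = [1.3710]² / 0.0256
  = 73.42
Finite-population correction (N = 258): 73.42 / (1 + (73.42 − 1)/258) = 57.33.
Round up → n = 58.

n = 58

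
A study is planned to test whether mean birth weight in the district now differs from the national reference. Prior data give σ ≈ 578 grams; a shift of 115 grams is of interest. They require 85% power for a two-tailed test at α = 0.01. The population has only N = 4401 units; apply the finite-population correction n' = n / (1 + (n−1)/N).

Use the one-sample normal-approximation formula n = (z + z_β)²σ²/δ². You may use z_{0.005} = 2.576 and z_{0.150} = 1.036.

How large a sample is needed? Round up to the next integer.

n = 307

n = (z_{α/2} + z_β)² · σ² / δ²
  = (2.576 + 1.036)² · 578² / 115²
  = 13.0465 · 334084 / 13225
  = 329.58
Finite-population correction (N = 4401): 329.58 / (1 + (329.58 − 1)/4401) = 306.68.
Round up → n = 307.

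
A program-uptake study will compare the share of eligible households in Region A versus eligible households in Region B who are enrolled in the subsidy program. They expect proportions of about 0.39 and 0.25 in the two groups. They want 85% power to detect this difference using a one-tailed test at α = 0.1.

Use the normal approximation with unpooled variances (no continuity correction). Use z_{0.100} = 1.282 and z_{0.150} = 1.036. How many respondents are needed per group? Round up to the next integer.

n = 117 per group

n = (z_α + z_β)² · [p₁(1−p₁) + p₂(1−p₂)] / (p₁ − p₂)²
  = (1.282 + 1.036)² · (0.39·0.61 + 0.25·0.75) / (0.14)²
  = (2.318)² · (0.2379 + 0.1875) / 0.0196
  = 5.3731 · 0.4254 / 0.0196
  = 116.62
Round up → n = 117 per group.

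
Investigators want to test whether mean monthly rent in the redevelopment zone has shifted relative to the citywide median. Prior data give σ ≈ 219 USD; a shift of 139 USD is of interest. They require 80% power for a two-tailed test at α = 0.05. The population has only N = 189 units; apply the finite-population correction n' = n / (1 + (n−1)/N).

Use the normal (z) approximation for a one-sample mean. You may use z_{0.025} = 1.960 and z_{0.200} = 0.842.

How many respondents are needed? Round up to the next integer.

n = 18

n = (z_{α/2} + z_β)² · σ² / δ²
  = (1.960 + 0.842)² · 219² / 139²
  = 7.8512 · 47961 / 19321
  = 19.49
Finite-population correction (N = 189): 19.49 / (1 + (19.49 − 1)/189) = 17.75.
Round up → n = 18.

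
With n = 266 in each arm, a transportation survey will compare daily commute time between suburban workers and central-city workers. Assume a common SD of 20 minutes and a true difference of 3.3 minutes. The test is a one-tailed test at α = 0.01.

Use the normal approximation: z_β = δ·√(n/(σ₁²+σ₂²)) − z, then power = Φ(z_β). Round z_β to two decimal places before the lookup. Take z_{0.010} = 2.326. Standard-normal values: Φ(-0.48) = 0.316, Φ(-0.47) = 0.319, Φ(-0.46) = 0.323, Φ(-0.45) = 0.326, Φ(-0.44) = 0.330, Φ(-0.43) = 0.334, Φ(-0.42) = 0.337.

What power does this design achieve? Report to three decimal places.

z_β = δ·√(n/(σ₁²+σ₂²)) − z_α
    = 3.3 · √(266/800) − 2.326
    = 3.3 · 0.57663 − 2.326
    = 1.9029 − 2.326 = -0.4231 → -0.42
Power = Φ(-0.42) = 0.337.

Power ≈ 0.337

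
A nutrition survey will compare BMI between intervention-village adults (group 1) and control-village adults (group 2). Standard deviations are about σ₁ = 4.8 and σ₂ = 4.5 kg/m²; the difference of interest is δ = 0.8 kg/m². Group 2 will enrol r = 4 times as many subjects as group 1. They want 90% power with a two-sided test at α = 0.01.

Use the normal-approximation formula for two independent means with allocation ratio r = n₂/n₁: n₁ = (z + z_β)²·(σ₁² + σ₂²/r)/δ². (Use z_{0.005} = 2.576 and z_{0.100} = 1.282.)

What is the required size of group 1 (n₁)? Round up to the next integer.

n₁ = 654

n₁ = (z_{α/2} + z_β)² · (σ₁² + σ₂²/r) / δ²
   = (2.576 + 1.282)² · (4.8² + 4.5²/4) / 0.8²
   = 14.8842 · (23.04 + 5.0625) / 0.64
   = 14.8842 · 28.1025 / 0.64
   = 653.57
Round up → n₁ = 654; n₂ = r·n₁ = 4 × 654 = 2616.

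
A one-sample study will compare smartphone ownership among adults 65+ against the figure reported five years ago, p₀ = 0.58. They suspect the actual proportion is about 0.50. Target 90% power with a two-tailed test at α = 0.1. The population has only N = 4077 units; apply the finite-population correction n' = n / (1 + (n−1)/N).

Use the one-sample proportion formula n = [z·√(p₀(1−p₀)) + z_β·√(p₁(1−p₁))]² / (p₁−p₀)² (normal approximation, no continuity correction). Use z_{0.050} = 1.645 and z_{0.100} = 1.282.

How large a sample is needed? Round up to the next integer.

n = 306

n = [z_{α/2}·√(p₀q₀) + z_β·√(p₁q₁)]² / (p₁ − p₀)²
  = [1.645·√(0.58·0.42) + 1.282·√(0.50·0.50)]² / (-0.08)²
  = [1.645·0.4936 + 1.282·0.5000]² / 0.0064
  = [1.4529]² / 0.0064
  = 329.83
Finite-population correction (N = 4077): 329.83 / (1 + (329.83 − 1)/4077) = 305.22.
Round up → n = 306.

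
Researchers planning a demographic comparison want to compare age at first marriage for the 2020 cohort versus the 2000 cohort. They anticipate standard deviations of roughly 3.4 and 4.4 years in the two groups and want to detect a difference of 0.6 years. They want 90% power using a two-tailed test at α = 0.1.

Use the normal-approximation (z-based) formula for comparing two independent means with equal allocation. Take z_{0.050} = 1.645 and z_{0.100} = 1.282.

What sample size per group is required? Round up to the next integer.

n = 736 per group

n = (z_{α/2} + z_β)² · (σ₁² + σ₂²) / δ²
  = (1.645 + 1.282)² · (3.4² + 4.4² = 30.92) / 0.6²
  = 8.5673 · 30.92 / 0.36
  = 735.84
Round up → n = 736 per group.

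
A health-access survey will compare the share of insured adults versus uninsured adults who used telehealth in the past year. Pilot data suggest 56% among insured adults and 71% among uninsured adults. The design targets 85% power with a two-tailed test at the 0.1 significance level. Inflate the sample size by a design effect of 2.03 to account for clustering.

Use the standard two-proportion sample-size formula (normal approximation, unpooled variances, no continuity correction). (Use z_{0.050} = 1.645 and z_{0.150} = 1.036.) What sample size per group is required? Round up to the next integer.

n = 294 per group

n = (z_{α/2} + z_β)² · [p₁(1−p₁) + p₂(1−p₂)] / (p₁ − p₂)²
  = (1.645 + 1.036)² · (0.56·0.44 + 0.71·0.29) / (-0.15)²
  = (2.681)² · (0.2464 + 0.2059) / 0.0225
  = 7.1878 · 0.4523 / 0.0225
  = 144.49
Design effect: 2.03 × 144.49 = 293.31.
Round up → n = 294 per group.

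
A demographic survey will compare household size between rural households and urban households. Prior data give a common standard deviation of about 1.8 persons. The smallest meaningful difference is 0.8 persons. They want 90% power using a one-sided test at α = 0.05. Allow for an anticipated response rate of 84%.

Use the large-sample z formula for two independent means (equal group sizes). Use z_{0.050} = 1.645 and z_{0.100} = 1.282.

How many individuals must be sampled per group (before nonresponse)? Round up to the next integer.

n = (z_α + z_β)² · (σ₁² + σ₂²) / δ²
  = (1.645 + 1.282)² · (2·1.8² = 6.48) / 0.8²
  = 8.5673 · 6.48 / 0.64
  = 86.74
Adjust for 84% response: 86.74 / 0.84 = 103.27.
Round up → n = 104 per group.

n = 104 per group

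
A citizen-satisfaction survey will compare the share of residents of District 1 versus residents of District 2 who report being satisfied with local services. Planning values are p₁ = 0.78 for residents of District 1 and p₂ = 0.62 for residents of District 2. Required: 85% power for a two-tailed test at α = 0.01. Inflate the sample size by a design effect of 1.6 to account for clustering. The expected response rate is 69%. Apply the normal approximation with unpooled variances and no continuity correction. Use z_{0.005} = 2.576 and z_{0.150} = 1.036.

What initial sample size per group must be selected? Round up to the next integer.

n = 482 per group

n = (z_{α/2} + z_β)² · [p₁(1−p₁) + p₂(1−p₂)] / (p₁ − p₂)²
  = (2.576 + 1.036)² · (0.78·0.22 + 0.62·0.38) / (0.16)²
  = (3.612)² · (0.1716 + 0.2356) / 0.0256
  = 13.0465 · 0.4072 / 0.0256
  = 207.52
Design effect: 1.6 × 207.52 = 332.03.
Adjust for 69% response: 332.03 / 0.69 = 481.21.
Round up → n = 482 per group.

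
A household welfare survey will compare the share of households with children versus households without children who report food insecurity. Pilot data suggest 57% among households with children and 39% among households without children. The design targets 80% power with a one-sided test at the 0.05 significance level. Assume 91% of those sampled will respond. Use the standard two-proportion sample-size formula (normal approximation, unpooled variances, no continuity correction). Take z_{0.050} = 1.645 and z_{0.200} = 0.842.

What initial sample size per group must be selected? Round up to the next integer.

n = (z_α + z_β)² · [p₁(1−p₁) + p₂(1−p₂)] / (p₁ − p₂)²
  = (1.645 + 0.842)² · (0.57·0.43 + 0.39·0.61) / (0.18)²
  = (2.487)² · (0.2451 + 0.2379) / 0.0324
  = 6.1852 · 0.4830 / 0.0324
  = 92.20
Adjust for 91% response: 92.20 / 0.91 = 101.32.
Round up → n = 102 per group.

n = 102 per group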